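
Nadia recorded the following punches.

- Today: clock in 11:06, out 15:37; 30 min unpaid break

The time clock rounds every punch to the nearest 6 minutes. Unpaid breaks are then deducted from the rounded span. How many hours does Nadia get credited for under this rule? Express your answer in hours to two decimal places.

4.00 hours

Today: in 11:06→11:06, out 15:37→15:36; 4 h 30 min − 30 min = 4 h 0 min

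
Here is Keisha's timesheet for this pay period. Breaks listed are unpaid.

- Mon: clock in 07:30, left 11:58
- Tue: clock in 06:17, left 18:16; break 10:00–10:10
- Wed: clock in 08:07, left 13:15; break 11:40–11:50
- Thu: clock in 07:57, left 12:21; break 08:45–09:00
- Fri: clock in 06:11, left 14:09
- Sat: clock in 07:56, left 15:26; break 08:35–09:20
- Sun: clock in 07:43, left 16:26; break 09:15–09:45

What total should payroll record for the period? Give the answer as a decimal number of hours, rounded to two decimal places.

Mon: 07:30–11:58 = 4 h 28 min
Tue: 06:17–18:16 = 11 h 59 min; less 10 min break → 11 h 49 min
Wed: 08:07–13:15 = 5 h 8 min; less 10 min break → 4 h 58 min
Thu: 07:57–12:21 = 4 h 24 min; less 15 min break → 4 h 9 min
Fri: 06:11–14:09 = 7 h 58 min
Sat: 07:56–15:26 = 7 h 30 min; less 45 min break → 6 h 45 min
Sun: 07:43–16:26 = 8 h 43 min; less 30 min break → 8 h 13 min
Total: 4 h 28 min + 11 h 49 min + 4 h 58 min + 4 h 9 min + 7 h 58 min + 6 h 45 min + 8 h 13 min = 48 h 20 min.

48.33 hours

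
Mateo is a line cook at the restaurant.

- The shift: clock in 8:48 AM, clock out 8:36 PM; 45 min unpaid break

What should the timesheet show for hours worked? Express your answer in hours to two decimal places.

The shift: 8:48 AM–8:36 PM = 11 h 48 min; less 45 min break → 11 h 3 min

11.05 hours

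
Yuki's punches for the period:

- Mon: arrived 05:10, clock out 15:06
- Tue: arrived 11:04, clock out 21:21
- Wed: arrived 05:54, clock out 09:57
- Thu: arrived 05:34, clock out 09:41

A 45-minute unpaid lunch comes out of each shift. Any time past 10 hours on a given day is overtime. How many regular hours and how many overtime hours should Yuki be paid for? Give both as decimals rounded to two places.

Mon: 05:10–15:06 = 9 h 56 min; less 45 min break → 9 h 11 min
Tue: 11:04–21:21 = 10 h 17 min; less 45 min break → 9 h 32 min
Wed: 05:54–09:57 = 4 h 3 min; less 45 min break → 3 h 18 min
Thu: 05:34–09:41 = 4 h 7 min; less 45 min break → 3 h 22 min
Mon reg 9 h 11 min / OT 0 h 0 min; Tue reg 9 h 32 min / OT 0 h 0 min; Wed reg 3 h 18 min / OT 0 h 0 min; Thu reg 3 h 22 min / OT 0 h 0 min.
Totals: regular 25 h 23 min, overtime 0 h 0 min.

Regular 25.38 hours, overtime 0.00 hours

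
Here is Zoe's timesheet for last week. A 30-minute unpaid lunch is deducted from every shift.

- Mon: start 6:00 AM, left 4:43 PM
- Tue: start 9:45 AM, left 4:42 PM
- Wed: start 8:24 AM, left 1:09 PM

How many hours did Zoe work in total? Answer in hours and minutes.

20 h 55 min

Mon: 6:00 AM–4:43 PM = 10 h 43 min; less 30 min break → 10 h 13 min
Tue: 9:45 AM–4:42 PM = 6 h 57 min; less 30 min break → 6 h 27 min
Wed: 8:24 AM–1:09 PM = 4 h 45 min; less 30 min break → 4 h 15 min
Total: 10 h 13 min + 6 h 27 min + 4 h 15 min = 20 h 55 min.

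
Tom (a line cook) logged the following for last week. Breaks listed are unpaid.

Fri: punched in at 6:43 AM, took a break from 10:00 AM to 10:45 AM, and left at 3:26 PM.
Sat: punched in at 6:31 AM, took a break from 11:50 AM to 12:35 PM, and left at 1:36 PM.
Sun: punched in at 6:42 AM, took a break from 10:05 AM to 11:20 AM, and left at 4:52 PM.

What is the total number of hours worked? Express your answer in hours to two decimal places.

23.22 hours

Fri: 6:43 AM–3:26 PM = 8 h 43 min; less 45 min break → 7 h 58 min
Sat: 6:31 AM–1:36 PM = 7 h 5 min; less 45 min break → 6 h 20 min
Sun: 6:42 AM–4:52 PM = 10 h 10 min; less 75 min break → 8 h 55 min
Total: 7 h 58 min + 6 h 20 min + 8 h 55 min = 23 h 13 min.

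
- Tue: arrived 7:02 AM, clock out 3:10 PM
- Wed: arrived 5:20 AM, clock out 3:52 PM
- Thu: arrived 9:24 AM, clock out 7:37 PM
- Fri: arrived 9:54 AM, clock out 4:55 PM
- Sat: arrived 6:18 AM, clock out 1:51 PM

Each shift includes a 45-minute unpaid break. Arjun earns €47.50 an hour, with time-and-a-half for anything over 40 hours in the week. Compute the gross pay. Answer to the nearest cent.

€1885.75

Tue: 7:02 AM–3:10 PM = 8 h 8 min; less 45 min break → 7 h 23 min
Wed: 5:20 AM–3:52 PM = 10 h 32 min; less 45 min break → 9 h 47 min
Thu: 9:24 AM–7:37 PM = 10 h 13 min; less 45 min break → 9 h 28 min
Fri: 9:54 AM–4:55 PM = 7 h 1 min; less 45 min break → 6 h 16 min
Sat: 6:18 AM–1:51 PM = 7 h 33 min; less 45 min break → 6 h 48 min
Total worked: 39 h 42 min = 2382 min.
Regular 39 h 42 min = 2382 min at €47.50/h; overtime 0 h 0 min = 0 min at €71.25/h.
Pay = (2382 × €47.50 + 0 × €71.25) ÷ 60 = €1885.75.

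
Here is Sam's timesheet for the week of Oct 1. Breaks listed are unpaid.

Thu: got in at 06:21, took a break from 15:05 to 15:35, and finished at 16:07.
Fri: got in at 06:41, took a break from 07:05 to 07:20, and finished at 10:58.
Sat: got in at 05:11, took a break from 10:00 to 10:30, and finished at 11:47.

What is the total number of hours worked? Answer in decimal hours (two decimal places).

19.40 hours

Thu: 06:21–16:07 = 9 h 46 min; less 30 min break → 9 h 16 min
Fri: 06:41–10:58 = 4 h 17 min; less 15 min break → 4 h 2 min
Sat: 05:11–11:47 = 6 h 36 min; less 30 min break → 6 h 6 min
Total: 9 h 16 min + 4 h 2 min + 6 h 6 min = 19 h 24 min.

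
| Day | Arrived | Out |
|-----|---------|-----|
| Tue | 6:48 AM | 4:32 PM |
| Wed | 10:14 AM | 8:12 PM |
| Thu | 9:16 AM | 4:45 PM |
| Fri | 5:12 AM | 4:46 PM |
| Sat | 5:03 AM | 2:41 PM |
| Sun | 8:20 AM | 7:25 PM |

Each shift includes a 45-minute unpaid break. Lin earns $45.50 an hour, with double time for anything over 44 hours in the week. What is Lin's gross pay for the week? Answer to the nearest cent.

Tue: 6:48 AM–4:32 PM = 9 h 44 min; less 45 min break → 8 h 59 min
Wed: 10:14 AM–8:12 PM = 9 h 58 min; less 45 min break → 9 h 13 min
Thu: 9:16 AM–4:45 PM = 7 h 29 min; less 45 min break → 6 h 44 min
Fri: 5:12 AM–4:46 PM = 11 h 34 min; less 45 min break → 10 h 49 min
Sat: 5:03 AM–2:41 PM = 9 h 38 min; less 45 min break → 8 h 53 min
Sun: 8:20 AM–7:25 PM = 11 h 5 min; less 45 min break → 10 h 20 min
Total worked: 54 h 58 min = 3298 min.
Regular 44 h 0 min = 2640 min at $45.50/h; overtime 10 h 58 min = 658 min at $91.00/h.
Pay = (2640 × $45.50 + 658 × $91.00) ÷ 60 = $2999.97.

$2999.97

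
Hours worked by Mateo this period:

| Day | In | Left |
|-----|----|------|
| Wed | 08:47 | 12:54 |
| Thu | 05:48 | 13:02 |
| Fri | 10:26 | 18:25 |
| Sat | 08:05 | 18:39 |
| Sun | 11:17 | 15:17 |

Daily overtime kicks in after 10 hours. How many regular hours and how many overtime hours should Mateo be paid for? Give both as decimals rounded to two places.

Wed: 08:47–12:54 = 4 h 7 min
Thu: 05:48–13:02 = 7 h 14 min
Fri: 10:26–18:25 = 7 h 59 min
Sat: 08:05–18:39 = 10 h 34 min
Sun: 11:17–15:17 = 4 h 0 min
Wed reg 4 h 7 min / OT 0 h 0 min; Thu reg 7 h 14 min / OT 0 h 0 min; Fri reg 7 h 59 min / OT 0 h 0 min; Sat reg 10 h 0 min / OT 0 h 34 min; Sun reg 4 h 0 min / OT 0 h 0 min.
Totals: regular 33 h 20 min, overtime 0 h 34 min.

Regular 33.33 hours, overtime 0.57 hours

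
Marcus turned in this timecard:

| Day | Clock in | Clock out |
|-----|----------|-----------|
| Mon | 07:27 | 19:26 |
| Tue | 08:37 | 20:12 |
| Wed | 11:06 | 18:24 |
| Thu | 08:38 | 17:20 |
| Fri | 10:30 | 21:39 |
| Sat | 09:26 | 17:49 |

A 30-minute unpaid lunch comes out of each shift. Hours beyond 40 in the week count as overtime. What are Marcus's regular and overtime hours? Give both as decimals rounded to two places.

Regular 40.00 hours, overtime 16.10 hours

Mon: 07:27–19:26 = 11 h 59 min; less 30 min break → 11 h 29 min
Tue: 08:37–20:12 = 11 h 35 min; less 30 min break → 11 h 5 min
Wed: 11:06–18:24 = 7 h 18 min; less 30 min break → 6 h 48 min
Thu: 08:38–17:20 = 8 h 42 min; less 30 min break → 8 h 12 min
Fri: 10:30–21:39 = 11 h 9 min; less 30 min break → 10 h 39 min
Sat: 09:26–17:49 = 8 h 23 min; less 30 min break → 7 h 53 min
Total worked: 56 h 6 min = 56.10 h.
Threshold 40 h → overtime 16 h 6 min, regular 40 h 0 min.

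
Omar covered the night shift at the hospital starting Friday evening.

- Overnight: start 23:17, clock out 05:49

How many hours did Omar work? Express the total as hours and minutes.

6 h 32 min

Overnight: 23:17 → midnight = 0 h 43 min; midnight → 05:49 = 5 h 49 min; span 6 h 32 min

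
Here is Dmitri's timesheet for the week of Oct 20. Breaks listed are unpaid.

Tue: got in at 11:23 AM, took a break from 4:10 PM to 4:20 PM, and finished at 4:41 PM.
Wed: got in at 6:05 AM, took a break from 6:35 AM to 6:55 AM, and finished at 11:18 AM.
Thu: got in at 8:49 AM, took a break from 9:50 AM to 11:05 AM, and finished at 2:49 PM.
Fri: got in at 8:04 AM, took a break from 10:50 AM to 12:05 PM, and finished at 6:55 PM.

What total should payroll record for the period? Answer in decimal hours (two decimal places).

Tue: 11:23 AM–4:41 PM = 5 h 18 min; less 10 min break → 5 h 8 min
Wed: 6:05 AM–11:18 AM = 5 h 13 min; less 20 min break → 4 h 53 min
Thu: 8:49 AM–2:49 PM = 6 h 0 min; less 75 min break → 4 h 45 min
Fri: 8:04 AM–6:55 PM = 10 h 51 min; less 75 min break → 9 h 36 min
Total: 5 h 8 min + 4 h 53 min + 4 h 45 min + 9 h 36 min = 24 h 22 min.

24.37 hours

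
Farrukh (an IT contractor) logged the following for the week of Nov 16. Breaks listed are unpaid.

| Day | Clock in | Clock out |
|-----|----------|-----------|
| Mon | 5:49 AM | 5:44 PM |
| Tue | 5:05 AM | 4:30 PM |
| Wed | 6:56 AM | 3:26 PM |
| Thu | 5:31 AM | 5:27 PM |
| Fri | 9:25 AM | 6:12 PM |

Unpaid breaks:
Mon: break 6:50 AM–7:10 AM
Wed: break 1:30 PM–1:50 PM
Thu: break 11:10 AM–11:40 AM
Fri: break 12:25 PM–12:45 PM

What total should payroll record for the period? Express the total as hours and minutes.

51 h 3 min

Mon: 5:49 AM–5:44 PM = 11 h 55 min; less 20 min break → 11 h 35 min
Tue: 5:05 AM–4:30 PM = 11 h 25 min
Wed: 6:56 AM–3:26 PM = 8 h 30 min; less 20 min break → 8 h 10 min
Thu: 5:31 AM–5:27 PM = 11 h 56 min; less 30 min break → 11 h 26 min
Fri: 9:25 AM–6:12 PM = 8 h 47 min; less 20 min break → 8 h 27 min
Total: 11 h 35 min + 11 h 25 min + 8 h 10 min + 11 h 26 min + 8 h 27 min = 51 h 3 min.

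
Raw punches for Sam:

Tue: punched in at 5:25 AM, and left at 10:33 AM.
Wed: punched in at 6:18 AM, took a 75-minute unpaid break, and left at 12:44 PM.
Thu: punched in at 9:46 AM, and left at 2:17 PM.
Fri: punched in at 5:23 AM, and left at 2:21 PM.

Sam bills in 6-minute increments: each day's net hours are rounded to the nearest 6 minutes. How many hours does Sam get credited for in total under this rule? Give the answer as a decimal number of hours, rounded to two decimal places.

Tue: 5:25 AM–10:33 AM = 5 h 8 min → rounds to 5 h 6 min
Wed: 6:18 AM–12:44 PM = 6 h 26 min − 75 min = 5 h 11 min → rounds to 5 h 12 min
Thu: 9:46 AM–2:17 PM = 4 h 31 min → rounds to 4 h 30 min
Fri: 5:23 AM–2:21 PM = 8 h 58 min → rounds to 9 h 0 min
Total credited: 23 h 48 min.

23.80 hours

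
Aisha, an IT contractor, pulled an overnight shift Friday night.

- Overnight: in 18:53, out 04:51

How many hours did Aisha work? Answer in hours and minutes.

9 h 58 min

Overnight: 18:53 → midnight = 5 h 7 min; midnight → 04:51 = 4 h 51 min; span 9 h 58 min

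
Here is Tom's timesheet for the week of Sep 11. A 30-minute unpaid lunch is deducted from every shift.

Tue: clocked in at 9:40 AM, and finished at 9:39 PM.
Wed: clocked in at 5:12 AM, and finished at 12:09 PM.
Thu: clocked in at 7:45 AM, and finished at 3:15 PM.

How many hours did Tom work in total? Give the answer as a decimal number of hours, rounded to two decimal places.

Tue: 9:40 AM–9:39 PM = 11 h 59 min; less 30 min break → 11 h 29 min
Wed: 5:12 AM–12:09 PM = 6 h 57 min; less 30 min break → 6 h 27 min
Thu: 7:45 AM–3:15 PM = 7 h 30 min; less 30 min break → 7 h 0 min
Total: 11 h 29 min + 6 h 27 min + 7 h 0 min = 24 h 56 min.

24.93 hours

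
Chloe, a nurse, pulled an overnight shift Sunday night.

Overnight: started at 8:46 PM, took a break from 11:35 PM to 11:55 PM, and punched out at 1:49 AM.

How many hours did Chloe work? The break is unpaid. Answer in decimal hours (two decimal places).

Overnight: 8:46 PM → midnight = 3 h 14 min; midnight → 1:49 AM = 1 h 49 min; span 5 h 3 min; less 20 min break → 4 h 43 min

4.72 hours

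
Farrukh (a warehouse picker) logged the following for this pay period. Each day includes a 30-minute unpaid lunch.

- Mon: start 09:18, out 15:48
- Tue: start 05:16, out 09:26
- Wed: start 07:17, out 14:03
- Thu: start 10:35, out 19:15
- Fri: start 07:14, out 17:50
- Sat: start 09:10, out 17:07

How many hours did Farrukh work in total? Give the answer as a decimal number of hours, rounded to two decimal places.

Mon: 09:18–15:48 = 6 h 30 min; less 30 min break → 6 h 0 min
Tue: 05:16–09:26 = 4 h 10 min; less 30 min break → 3 h 40 min
Wed: 07:17–14:03 = 6 h 46 min; less 30 min break → 6 h 16 min
Thu: 10:35–19:15 = 8 h 40 min; less 30 min break → 8 h 10 min
Fri: 07:14–17:50 = 10 h 36 min; less 30 min break → 10 h 6 min
Sat: 09:10–17:07 = 7 h 57 min; less 30 min break → 7 h 27 min
Total: 6 h 0 min + 3 h 40 min + 6 h 16 min + 8 h 10 min + 10 h 6 min + 7 h 27 min = 41 h 39 min.

41.65 hours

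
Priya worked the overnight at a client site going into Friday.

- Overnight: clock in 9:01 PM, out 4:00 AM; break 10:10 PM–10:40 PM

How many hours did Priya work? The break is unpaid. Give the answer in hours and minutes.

Overnight: 9:01 PM → midnight = 2 h 59 min; midnight → 4:00 AM = 4 h 0 min; span 6 h 59 min; less 30 min break → 6 h 29 min

6 h 29 min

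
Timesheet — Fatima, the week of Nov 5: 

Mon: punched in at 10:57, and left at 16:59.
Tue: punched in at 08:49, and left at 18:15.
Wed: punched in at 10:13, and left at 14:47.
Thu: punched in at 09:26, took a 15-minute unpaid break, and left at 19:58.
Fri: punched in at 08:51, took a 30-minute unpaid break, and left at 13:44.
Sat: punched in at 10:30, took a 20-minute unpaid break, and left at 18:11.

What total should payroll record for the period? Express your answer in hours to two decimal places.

Mon: 10:57–16:59 = 6 h 2 min
Tue: 08:49–18:15 = 9 h 26 min
Wed: 10:13–14:47 = 4 h 34 min
Thu: 09:26–19:58 = 10 h 32 min; less 15 min break → 10 h 17 min
Fri: 08:51–13:44 = 4 h 53 min; less 30 min break → 4 h 23 min
Sat: 10:30–18:11 = 7 h 41 min; less 20 min break → 7 h 21 min
Total: 6 h 2 min + 9 h 26 min + 4 h 34 min + 10 h 17 min + 4 h 23 min + 7 h 21 min = 42 h 3 min.

42.05 hours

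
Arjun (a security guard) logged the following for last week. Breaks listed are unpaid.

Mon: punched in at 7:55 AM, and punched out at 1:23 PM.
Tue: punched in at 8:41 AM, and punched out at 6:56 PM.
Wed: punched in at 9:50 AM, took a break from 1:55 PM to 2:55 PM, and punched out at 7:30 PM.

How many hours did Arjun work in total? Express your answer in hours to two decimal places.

Mon: 7:55 AM–1:23 PM = 5 h 28 min
Tue: 8:41 AM–6:56 PM = 10 h 15 min
Wed: 9:50 AM–7:30 PM = 9 h 40 min; less 60 min break → 8 h 40 min
Total: 5 h 28 min + 10 h 15 min + 8 h 40 min = 24 h 23 min.

24.38 hours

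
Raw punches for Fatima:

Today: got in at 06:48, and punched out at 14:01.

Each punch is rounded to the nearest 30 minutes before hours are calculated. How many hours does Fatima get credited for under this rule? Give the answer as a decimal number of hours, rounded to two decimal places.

7.00 hours

Today: in 06:48→07:00, out 14:01→14:00; 7 h 0 min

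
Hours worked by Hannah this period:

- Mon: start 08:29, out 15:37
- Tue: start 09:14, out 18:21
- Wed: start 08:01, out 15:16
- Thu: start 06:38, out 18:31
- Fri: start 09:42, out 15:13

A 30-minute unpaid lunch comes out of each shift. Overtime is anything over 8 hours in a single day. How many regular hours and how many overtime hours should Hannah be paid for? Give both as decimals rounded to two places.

Regular 34.40 hours, overtime 4.00 hours

Mon: 08:29–15:37 = 7 h 8 min; less 30 min break → 6 h 38 min
Tue: 09:14–18:21 = 9 h 7 min; less 30 min break → 8 h 37 min
Wed: 08:01–15:16 = 7 h 15 min; less 30 min break → 6 h 45 min
Thu: 06:38–18:31 = 11 h 53 min; less 30 min break → 11 h 23 min
Fri: 09:42–15:13 = 5 h 31 min; less 30 min break → 5 h 1 min
Mon reg 6 h 38 min / OT 0 h 0 min; Tue reg 8 h 0 min / OT 0 h 37 min; Wed reg 6 h 45 min / OT 0 h 0 min; Thu reg 8 h 0 min / OT 3 h 23 min; Fri reg 5 h 1 min / OT 0 h 0 min.
Totals: regular 34 h 24 min, overtime 4 h 0 min.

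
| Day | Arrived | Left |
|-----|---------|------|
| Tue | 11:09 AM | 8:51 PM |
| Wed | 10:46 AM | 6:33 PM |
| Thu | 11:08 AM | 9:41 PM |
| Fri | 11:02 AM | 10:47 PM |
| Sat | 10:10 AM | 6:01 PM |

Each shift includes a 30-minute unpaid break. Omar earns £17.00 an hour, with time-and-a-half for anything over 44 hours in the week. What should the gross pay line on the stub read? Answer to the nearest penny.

Tue: 11:09 AM–8:51 PM = 9 h 42 min; less 30 min break → 9 h 12 min
Wed: 10:46 AM–6:33 PM = 7 h 47 min; less 30 min break → 7 h 17 min
Thu: 11:08 AM–9:41 PM = 10 h 33 min; less 30 min break → 10 h 3 min
Fri: 11:02 AM–10:47 PM = 11 h 45 min; less 30 min break → 11 h 15 min
Sat: 10:10 AM–6:01 PM = 7 h 51 min; less 30 min break → 7 h 21 min
Total worked: 45 h 8 min = 2708 min.
Regular 44 h 0 min = 2640 min at £17.00/h; overtime 1 h 8 min = 68 min at £25.50/h.
Pay = (2640 × £17.00 + 68 × £25.50) ÷ 60 = £776.90.

£776.90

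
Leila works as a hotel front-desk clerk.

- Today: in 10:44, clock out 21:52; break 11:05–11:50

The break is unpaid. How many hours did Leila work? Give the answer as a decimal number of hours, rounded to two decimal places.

Today: 10:44–21:52 = 11 h 8 min; less 45 min break → 10 h 23 min

10.38 hours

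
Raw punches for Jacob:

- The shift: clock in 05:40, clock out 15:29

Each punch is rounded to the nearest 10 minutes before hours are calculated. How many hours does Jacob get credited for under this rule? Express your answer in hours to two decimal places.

The shift: in 05:40→05:40, out 15:29→15:30; 9 h 50 min

9.83 hours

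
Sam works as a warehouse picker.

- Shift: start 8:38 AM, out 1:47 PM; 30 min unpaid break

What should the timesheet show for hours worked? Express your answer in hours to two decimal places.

Shift: 8:38 AM–1:47 PM = 5 h 9 min; less 30 min break → 4 h 39 min

4.65 hours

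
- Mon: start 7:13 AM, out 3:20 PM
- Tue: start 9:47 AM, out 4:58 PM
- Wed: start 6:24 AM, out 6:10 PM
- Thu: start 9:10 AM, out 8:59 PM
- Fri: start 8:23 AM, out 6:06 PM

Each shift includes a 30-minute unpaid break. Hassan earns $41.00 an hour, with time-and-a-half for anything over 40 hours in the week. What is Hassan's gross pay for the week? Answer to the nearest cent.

$2015.15

Mon: 7:13 AM–3:20 PM = 8 h 7 min; less 30 min break → 7 h 37 min
Tue: 9:47 AM–4:58 PM = 7 h 11 min; less 30 min break → 6 h 41 min
Wed: 6:24 AM–6:10 PM = 11 h 46 min; less 30 min break → 11 h 16 min
Thu: 9:10 AM–8:59 PM = 11 h 49 min; less 30 min break → 11 h 19 min
Fri: 8:23 AM–6:06 PM = 9 h 43 min; less 30 min break → 9 h 13 min
Total worked: 46 h 6 min = 2766 min.
Regular 40 h 0 min = 2400 min at $41.00/h; overtime 6 h 6 min = 366 min at $61.50/h.
Pay = (2400 × $41.00 + 366 × $61.50) ÷ 60 = $2015.15.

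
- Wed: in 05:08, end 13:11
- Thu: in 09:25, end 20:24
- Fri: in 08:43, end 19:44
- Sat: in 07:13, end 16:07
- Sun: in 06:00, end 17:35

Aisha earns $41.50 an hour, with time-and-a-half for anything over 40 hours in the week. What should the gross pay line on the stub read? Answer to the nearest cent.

$2315.70

Wed: 05:08–13:11 = 8 h 3 min
Thu: 09:25–20:24 = 10 h 59 min
Fri: 08:43–19:44 = 11 h 1 min
Sat: 07:13–16:07 = 8 h 54 min
Sun: 06:00–17:35 = 11 h 35 min
Total worked: 50 h 32 min = 3032 min.
Regular 40 h 0 min = 2400 min at $41.50/h; overtime 10 h 32 min = 632 min at $62.25/h.
Pay = (2400 × $41.50 + 632 × $62.25) ÷ 60 = $2315.70.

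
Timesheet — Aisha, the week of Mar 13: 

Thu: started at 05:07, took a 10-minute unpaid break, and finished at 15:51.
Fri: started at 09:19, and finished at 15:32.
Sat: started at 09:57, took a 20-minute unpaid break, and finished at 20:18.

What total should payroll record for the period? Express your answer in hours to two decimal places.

Thu: 05:07–15:51 = 10 h 44 min; less 10 min break → 10 h 34 min
Fri: 09:19–15:32 = 6 h 13 min
Sat: 09:57–20:18 = 10 h 21 min; less 20 min break → 10 h 1 min
Total: 10 h 34 min + 6 h 13 min + 10 h 1 min = 26 h 48 min.

26.80 hours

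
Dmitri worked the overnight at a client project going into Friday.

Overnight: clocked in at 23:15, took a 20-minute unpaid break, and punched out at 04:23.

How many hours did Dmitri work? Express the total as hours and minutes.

Overnight: 23:15 → midnight = 0 h 45 min; midnight → 04:23 = 4 h 23 min; span 5 h 8 min; less 20 min break → 4 h 48 min

4 h 48 min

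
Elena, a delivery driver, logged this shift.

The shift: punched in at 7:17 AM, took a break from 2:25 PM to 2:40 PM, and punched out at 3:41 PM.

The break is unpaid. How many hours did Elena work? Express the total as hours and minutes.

8 h 9 min

The shift: 7:17 AM–3:41 PM = 8 h 24 min; less 15 min break → 8 h 9 min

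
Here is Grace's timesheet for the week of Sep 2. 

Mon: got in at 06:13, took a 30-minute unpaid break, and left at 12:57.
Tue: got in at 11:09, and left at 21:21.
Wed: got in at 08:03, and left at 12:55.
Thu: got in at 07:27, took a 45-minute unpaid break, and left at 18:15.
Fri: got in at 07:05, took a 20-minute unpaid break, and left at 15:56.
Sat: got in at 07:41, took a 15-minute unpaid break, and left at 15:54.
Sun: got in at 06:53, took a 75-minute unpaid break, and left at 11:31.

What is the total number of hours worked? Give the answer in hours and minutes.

51 h 13 min

Mon: 06:13–12:57 = 6 h 44 min; less 30 min break → 6 h 14 min
Tue: 11:09–21:21 = 10 h 12 min
Wed: 08:03–12:55 = 4 h 52 min
Thu: 07:27–18:15 = 10 h 48 min; less 45 min break → 10 h 3 min
Fri: 07:05–15:56 = 8 h 51 min; less 20 min break → 8 h 31 min
Sat: 07:41–15:54 = 8 h 13 min; less 15 min break → 7 h 58 min
Sun: 06:53–11:31 = 4 h 38 min; less 75 min break → 3 h 23 min
Total: 6 h 14 min + 10 h 12 min + 4 h 52 min + 10 h 3 min + 8 h 31 min + 7 h 58 min + 3 h 23 min = 51 h 13 min.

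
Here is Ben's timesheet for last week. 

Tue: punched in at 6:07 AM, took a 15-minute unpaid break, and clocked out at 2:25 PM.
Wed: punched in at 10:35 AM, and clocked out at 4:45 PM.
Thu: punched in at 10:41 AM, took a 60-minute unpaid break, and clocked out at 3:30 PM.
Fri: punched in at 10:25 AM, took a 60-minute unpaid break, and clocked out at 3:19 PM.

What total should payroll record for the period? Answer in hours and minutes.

21 h 56 min

Tue: 6:07 AM–2:25 PM = 8 h 18 min; less 15 min break → 8 h 3 min
Wed: 10:35 AM–4:45 PM = 6 h 10 min
Thu: 10:41 AM–3:30 PM = 4 h 49 min; less 60 min break → 3 h 49 min
Fri: 10:25 AM–3:19 PM = 4 h 54 min; less 60 min break → 3 h 54 min
Total: 8 h 3 min + 6 h 10 min + 3 h 49 min + 3 h 54 min = 21 h 56 min.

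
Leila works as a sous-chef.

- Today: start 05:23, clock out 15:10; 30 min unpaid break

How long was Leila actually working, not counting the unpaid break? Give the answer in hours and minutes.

Today: 05:23–15:10 = 9 h 47 min; less 30 min break → 9 h 17 min

9 h 17 min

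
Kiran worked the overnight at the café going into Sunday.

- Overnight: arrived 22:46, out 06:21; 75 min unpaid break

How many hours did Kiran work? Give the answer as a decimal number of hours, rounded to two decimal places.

6.33 hours

Overnight: 22:46 → midnight = 1 h 14 min; midnight → 06:21 = 6 h 21 min; span 7 h 35 min; less 75 min break → 6 h 20 min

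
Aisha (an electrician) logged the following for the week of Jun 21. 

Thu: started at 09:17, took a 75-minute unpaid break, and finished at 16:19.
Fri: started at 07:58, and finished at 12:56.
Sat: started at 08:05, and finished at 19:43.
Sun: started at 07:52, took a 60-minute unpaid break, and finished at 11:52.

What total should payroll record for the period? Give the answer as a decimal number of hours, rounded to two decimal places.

25.38 hours

Thu: 09:17–16:19 = 7 h 2 min; less 75 min break → 5 h 47 min
Fri: 07:58–12:56 = 4 h 58 min
Sat: 08:05–19:43 = 11 h 38 min
Sun: 07:52–11:52 = 4 h 0 min; less 60 min break → 3 h 0 min
Total: 5 h 47 min + 4 h 58 min + 11 h 38 min + 3 h 0 min = 25 h 23 min.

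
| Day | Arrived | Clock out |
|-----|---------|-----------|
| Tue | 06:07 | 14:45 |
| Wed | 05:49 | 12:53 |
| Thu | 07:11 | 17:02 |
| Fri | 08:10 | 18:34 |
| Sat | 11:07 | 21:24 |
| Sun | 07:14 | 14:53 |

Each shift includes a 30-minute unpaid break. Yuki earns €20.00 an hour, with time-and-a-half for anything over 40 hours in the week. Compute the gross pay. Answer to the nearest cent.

€1126.50

Tue: 06:07–14:45 = 8 h 38 min; less 30 min break → 8 h 8 min
Wed: 05:49–12:53 = 7 h 4 min; less 30 min break → 6 h 34 min
Thu: 07:11–17:02 = 9 h 51 min; less 30 min break → 9 h 21 min
Fri: 08:10–18:34 = 10 h 24 min; less 30 min break → 9 h 54 min
Sat: 11:07–21:24 = 10 h 17 min; less 30 min break → 9 h 47 min
Sun: 07:14–14:53 = 7 h 39 min; less 30 min break → 7 h 9 min
Total worked: 50 h 53 min = 3053 min.
Regular 40 h 0 min = 2400 min at €20.00/h; overtime 10 h 53 min = 653 min at €30.00/h.
Pay = (2400 × €20.00 + 653 × €30.00) ÷ 60 = €1126.50.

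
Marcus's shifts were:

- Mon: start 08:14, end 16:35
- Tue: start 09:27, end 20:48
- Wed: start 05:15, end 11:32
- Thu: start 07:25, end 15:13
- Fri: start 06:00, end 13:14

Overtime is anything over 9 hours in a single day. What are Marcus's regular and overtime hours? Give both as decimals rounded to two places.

Mon: 08:14–16:35 = 8 h 21 min
Tue: 09:27–20:48 = 11 h 21 min
Wed: 05:15–11:32 = 6 h 17 min
Thu: 07:25–15:13 = 7 h 48 min
Fri: 06:00–13:14 = 7 h 14 min
Mon reg 8 h 21 min / OT 0 h 0 min; Tue reg 9 h 0 min / OT 2 h 21 min; Wed reg 6 h 17 min / OT 0 h 0 min; Thu reg 7 h 48 min / OT 0 h 0 min; Fri reg 7 h 14 min / OT 0 h 0 min.
Totals: regular 38 h 40 min, overtime 2 h 21 min.

Regular 38.67 hours, overtime 2.35 hours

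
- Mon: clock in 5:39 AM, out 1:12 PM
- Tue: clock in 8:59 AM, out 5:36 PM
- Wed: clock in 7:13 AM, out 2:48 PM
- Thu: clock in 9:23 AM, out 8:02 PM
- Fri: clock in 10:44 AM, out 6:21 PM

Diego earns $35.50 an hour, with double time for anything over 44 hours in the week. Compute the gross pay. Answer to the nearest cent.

$1491.59

Mon: 5:39 AM–1:12 PM = 7 h 33 min
Tue: 8:59 AM–5:36 PM = 8 h 37 min
Wed: 7:13 AM–2:48 PM = 7 h 35 min
Thu: 9:23 AM–8:02 PM = 10 h 39 min
Fri: 10:44 AM–6:21 PM = 7 h 37 min
Total worked: 42 h 1 min = 2521 min.
Regular 42 h 1 min = 2521 min at $35.50/h; overtime 0 h 0 min = 0 min at $71.00/h.
Pay = (2521 × $35.50 + 0 × $71.00) ÷ 60 = $1491.59.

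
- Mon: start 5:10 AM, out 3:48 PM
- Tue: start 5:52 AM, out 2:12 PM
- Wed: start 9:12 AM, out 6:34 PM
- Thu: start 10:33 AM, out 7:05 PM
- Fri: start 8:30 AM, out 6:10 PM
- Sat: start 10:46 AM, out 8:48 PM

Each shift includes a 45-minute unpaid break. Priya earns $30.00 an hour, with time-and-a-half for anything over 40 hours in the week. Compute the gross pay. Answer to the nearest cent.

Mon: 5:10 AM–3:48 PM = 10 h 38 min; less 45 min break → 9 h 53 min
Tue: 5:52 AM–2:12 PM = 8 h 20 min; less 45 min break → 7 h 35 min
Wed: 9:12 AM–6:34 PM = 9 h 22 min; less 45 min break → 8 h 37 min
Thu: 10:33 AM–7:05 PM = 8 h 32 min; less 45 min break → 7 h 47 min
Fri: 8:30 AM–6:10 PM = 9 h 40 min; less 45 min break → 8 h 55 min
Sat: 10:46 AM–8:48 PM = 10 h 2 min; less 45 min break → 9 h 17 min
Total worked: 52 h 4 min = 3124 min.
Regular 40 h 0 min = 2400 min at $30.00/h; overtime 12 h 4 min = 724 min at $45.00/h.
Pay = (2400 × $30.00 + 724 × $45.00) ÷ 60 = $1743.00.

$1743.00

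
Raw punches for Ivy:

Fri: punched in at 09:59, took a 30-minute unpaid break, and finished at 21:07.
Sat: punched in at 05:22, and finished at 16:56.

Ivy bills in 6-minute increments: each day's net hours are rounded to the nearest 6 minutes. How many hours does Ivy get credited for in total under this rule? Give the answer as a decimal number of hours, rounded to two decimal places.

Fri: 09:59–21:07 = 11 h 8 min − 30 min = 10 h 38 min → rounds to 10 h 36 min
Sat: 05:22–16:56 = 11 h 34 min → rounds to 11 h 36 min
Total credited: 22 h 12 min.

22.20 hours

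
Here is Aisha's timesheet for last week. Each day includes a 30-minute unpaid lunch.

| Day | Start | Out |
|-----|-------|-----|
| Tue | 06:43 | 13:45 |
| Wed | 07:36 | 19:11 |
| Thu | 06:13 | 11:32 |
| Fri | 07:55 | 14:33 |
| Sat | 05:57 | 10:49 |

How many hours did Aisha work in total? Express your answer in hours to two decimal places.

Tue: 06:43–13:45 = 7 h 2 min; less 30 min break → 6 h 32 min
Wed: 07:36–19:11 = 11 h 35 min; less 30 min break → 11 h 5 min
Thu: 06:13–11:32 = 5 h 19 min; less 30 min break → 4 h 49 min
Fri: 07:55–14:33 = 6 h 38 min; less 30 min break → 6 h 8 min
Sat: 05:57–10:49 = 4 h 52 min; less 30 min break → 4 h 22 min
Total: 6 h 32 min + 11 h 5 min + 4 h 49 min + 6 h 8 min + 4 h 22 min = 32 h 56 min.

32.93 hours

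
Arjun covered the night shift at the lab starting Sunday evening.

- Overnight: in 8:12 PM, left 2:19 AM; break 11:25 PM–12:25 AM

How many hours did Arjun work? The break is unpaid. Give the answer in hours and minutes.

5 h 7 min

Overnight: 8:12 PM → midnight = 3 h 48 min; midnight → 2:19 AM = 2 h 19 min; span 6 h 7 min; less 60 min break → 5 h 7 min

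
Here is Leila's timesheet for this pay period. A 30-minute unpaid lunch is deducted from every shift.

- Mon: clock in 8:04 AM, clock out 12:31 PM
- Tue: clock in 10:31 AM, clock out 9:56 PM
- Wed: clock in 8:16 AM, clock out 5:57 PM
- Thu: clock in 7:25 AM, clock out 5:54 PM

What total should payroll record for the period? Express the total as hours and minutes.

Mon: 8:04 AM–12:31 PM = 4 h 27 min; less 30 min break → 3 h 57 min
Tue: 10:31 AM–9:56 PM = 11 h 25 min; less 30 min break → 10 h 55 min
Wed: 8:16 AM–5:57 PM = 9 h 41 min; less 30 min break → 9 h 11 min
Thu: 7:25 AM–5:54 PM = 10 h 29 min; less 30 min break → 9 h 59 min
Total: 3 h 57 min + 10 h 55 min + 9 h 11 min + 9 h 59 min = 34 h 2 min.

34 h 2 min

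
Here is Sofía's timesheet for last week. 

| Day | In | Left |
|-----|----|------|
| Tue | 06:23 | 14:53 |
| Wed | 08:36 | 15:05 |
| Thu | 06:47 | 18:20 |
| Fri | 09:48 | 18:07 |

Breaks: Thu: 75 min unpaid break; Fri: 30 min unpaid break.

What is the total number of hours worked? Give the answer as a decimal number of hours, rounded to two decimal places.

33.10 hours

Tue: 06:23–14:53 = 8 h 30 min
Wed: 08:36–15:05 = 6 h 29 min
Thu: 06:47–18:20 = 11 h 33 min; less 75 min break → 10 h 18 min
Fri: 09:48–18:07 = 8 h 19 min; less 30 min break → 7 h 49 min
Total: 8 h 30 min + 6 h 29 min + 10 h 18 min + 7 h 49 min = 33 h 6 min.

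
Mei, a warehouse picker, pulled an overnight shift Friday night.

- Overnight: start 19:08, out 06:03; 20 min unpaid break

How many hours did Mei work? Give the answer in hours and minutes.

Overnight: 19:08 → midnight = 4 h 52 min; midnight → 06:03 = 6 h 3 min; span 10 h 55 min; less 20 min break → 10 h 35 min

10 h 35 min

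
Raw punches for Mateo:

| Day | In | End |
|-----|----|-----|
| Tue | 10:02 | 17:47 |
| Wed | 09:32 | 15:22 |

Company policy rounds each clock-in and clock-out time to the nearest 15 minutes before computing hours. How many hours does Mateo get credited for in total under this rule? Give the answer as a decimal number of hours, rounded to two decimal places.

Tue: in 10:02→10:00, out 17:47→17:45; 7 h 45 min
Wed: in 09:32→09:30, out 15:22→15:15; 5 h 45 min
Total credited: 13 h 30 min.

13.50 hours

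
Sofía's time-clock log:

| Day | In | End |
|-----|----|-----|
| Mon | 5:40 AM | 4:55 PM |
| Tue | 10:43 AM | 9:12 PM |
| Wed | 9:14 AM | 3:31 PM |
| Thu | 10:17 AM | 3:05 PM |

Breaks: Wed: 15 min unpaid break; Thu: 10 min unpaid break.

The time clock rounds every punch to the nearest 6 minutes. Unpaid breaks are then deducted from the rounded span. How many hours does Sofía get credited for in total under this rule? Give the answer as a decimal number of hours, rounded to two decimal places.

32.38 hours

Mon: in 5:40 AM→5:42 AM, out 4:55 PM→4:54 PM; 11 h 12 min
Tue: in 10:43 AM→10:42 AM, out 9:12 PM→9:12 PM; 10 h 30 min
Wed: in 9:14 AM→9:12 AM, out 3:31 PM→3:30 PM; 6 h 18 min − 15 min = 6 h 3 min
Thu: in 10:17 AM→10:18 AM, out 3:05 PM→3:06 PM; 4 h 48 min − 10 min = 4 h 38 min
Total credited: 32 h 23 min.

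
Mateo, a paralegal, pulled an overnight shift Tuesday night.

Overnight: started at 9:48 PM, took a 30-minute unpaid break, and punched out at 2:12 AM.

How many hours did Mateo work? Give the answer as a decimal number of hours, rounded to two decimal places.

3.90 hours

Overnight: 9:48 PM → midnight = 2 h 12 min; midnight → 2:12 AM = 2 h 12 min; span 4 h 24 min; less 30 min break → 3 h 54 min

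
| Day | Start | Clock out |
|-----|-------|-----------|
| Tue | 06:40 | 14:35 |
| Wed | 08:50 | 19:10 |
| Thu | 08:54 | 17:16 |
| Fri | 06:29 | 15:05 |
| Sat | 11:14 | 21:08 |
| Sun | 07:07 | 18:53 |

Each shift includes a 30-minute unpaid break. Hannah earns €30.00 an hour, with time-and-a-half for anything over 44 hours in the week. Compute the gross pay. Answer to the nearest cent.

€1764.75

Tue: 06:40–14:35 = 7 h 55 min; less 30 min break → 7 h 25 min
Wed: 08:50–19:10 = 10 h 20 min; less 30 min break → 9 h 50 min
Thu: 08:54–17:16 = 8 h 22 min; less 30 min break → 7 h 52 min
Fri: 06:29–15:05 = 8 h 36 min; less 30 min break → 8 h 6 min
Sat: 11:14–21:08 = 9 h 54 min; less 30 min break → 9 h 24 min
Sun: 07:07–18:53 = 11 h 46 min; less 30 min break → 11 h 16 min
Total worked: 53 h 53 min = 3233 min.
Regular 44 h 0 min = 2640 min at €30.00/h; overtime 9 h 53 min = 593 min at €45.00/h.
Pay = (2640 × €30.00 + 593 × €45.00) ÷ 60 = €1764.75.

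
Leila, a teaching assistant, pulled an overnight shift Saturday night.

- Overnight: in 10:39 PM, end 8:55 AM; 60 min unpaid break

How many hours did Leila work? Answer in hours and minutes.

9 h 16 min

Overnight: 10:39 PM → midnight = 1 h 21 min; midnight → 8:55 AM = 8 h 55 min; span 10 h 16 min; less 60 min break → 9 h 16 min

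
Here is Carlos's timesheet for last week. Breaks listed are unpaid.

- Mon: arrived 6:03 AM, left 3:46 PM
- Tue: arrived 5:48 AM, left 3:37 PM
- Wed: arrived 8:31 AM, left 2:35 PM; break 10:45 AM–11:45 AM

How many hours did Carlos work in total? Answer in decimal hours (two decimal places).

Mon: 6:03 AM–3:46 PM = 9 h 43 min
Tue: 5:48 AM–3:37 PM = 9 h 49 min
Wed: 8:31 AM–2:35 PM = 6 h 4 min; less 60 min break → 5 h 4 min
Total: 9 h 43 min + 9 h 49 min + 5 h 4 min = 24 h 36 min.

24.60 hours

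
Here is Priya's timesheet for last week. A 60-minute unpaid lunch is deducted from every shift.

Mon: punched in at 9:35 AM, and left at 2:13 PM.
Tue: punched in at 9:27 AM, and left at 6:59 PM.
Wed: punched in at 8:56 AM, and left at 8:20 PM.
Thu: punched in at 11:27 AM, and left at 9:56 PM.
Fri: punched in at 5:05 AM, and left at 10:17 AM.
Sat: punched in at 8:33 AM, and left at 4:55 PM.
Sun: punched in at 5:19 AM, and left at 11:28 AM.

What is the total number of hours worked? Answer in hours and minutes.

48 h 46 min

Mon: 9:35 AM–2:13 PM = 4 h 38 min; less 60 min break → 3 h 38 min
Tue: 9:27 AM–6:59 PM = 9 h 32 min; less 60 min break → 8 h 32 min
Wed: 8:56 AM–8:20 PM = 11 h 24 min; less 60 min break → 10 h 24 min
Thu: 11:27 AM–9:56 PM = 10 h 29 min; less 60 min break → 9 h 29 min
Fri: 5:05 AM–10:17 AM = 5 h 12 min; less 60 min break → 4 h 12 min
Sat: 8:33 AM–4:55 PM = 8 h 22 min; less 60 min break → 7 h 22 min
Sun: 5:19 AM–11:28 AM = 6 h 9 min; less 60 min break → 5 h 9 min
Total: 3 h 38 min + 8 h 32 min + 10 h 24 min + 9 h 29 min + 4 h 12 min + 7 h 22 min + 5 h 9 min = 48 h 46 min.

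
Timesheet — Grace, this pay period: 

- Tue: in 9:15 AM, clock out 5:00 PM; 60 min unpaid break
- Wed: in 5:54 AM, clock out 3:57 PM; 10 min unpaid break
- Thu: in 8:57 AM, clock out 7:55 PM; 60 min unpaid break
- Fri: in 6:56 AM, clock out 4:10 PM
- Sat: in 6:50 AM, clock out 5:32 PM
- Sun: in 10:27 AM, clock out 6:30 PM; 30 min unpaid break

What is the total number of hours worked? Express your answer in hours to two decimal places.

54.08 hours

Tue: 9:15 AM–5:00 PM = 7 h 45 min; less 60 min break → 6 h 45 min
Wed: 5:54 AM–3:57 PM = 10 h 3 min; less 10 min break → 9 h 53 min
Thu: 8:57 AM–7:55 PM = 10 h 58 min; less 60 min break → 9 h 58 min
Fri: 6:56 AM–4:10 PM = 9 h 14 min
Sat: 6:50 AM–5:32 PM = 10 h 42 min
Sun: 10:27 AM–6:30 PM = 8 h 3 min; less 30 min break → 7 h 33 min
Total: 6 h 45 min + 9 h 53 min + 9 h 58 min + 9 h 14 min + 10 h 42 min + 7 h 33 min = 54 h 5 min.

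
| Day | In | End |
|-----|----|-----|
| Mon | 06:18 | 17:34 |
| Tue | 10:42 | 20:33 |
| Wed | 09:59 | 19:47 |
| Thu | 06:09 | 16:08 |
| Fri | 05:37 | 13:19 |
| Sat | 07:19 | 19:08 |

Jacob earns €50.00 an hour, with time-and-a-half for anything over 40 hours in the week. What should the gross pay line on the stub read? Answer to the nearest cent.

€3531.25

Mon: 06:18–17:34 = 11 h 16 min
Tue: 10:42–20:33 = 9 h 51 min
Wed: 09:59–19:47 = 9 h 48 min
Thu: 06:09–16:08 = 9 h 59 min
Fri: 05:37–13:19 = 7 h 42 min
Sat: 07:19–19:08 = 11 h 49 min
Total worked: 60 h 25 min = 3625 min.
Regular 40 h 0 min = 2400 min at €50.00/h; overtime 20 h 25 min = 1225 min at €75.00/h.
Pay = (2400 × €50.00 + 1225 × €75.00) ÷ 60 = €3531.25.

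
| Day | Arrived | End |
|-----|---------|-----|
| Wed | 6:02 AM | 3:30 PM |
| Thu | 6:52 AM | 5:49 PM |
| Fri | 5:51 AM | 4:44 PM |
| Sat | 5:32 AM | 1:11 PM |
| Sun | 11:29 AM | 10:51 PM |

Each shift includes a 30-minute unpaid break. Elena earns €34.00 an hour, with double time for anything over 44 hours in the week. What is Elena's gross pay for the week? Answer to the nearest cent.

Wed: 6:02 AM–3:30 PM = 9 h 28 min; less 30 min break → 8 h 58 min
Thu: 6:52 AM–5:49 PM = 10 h 57 min; less 30 min break → 10 h 27 min
Fri: 5:51 AM–4:44 PM = 10 h 53 min; less 30 min break → 10 h 23 min
Sat: 5:32 AM–1:11 PM = 7 h 39 min; less 30 min break → 7 h 9 min
Sun: 11:29 AM–10:51 PM = 11 h 22 min; less 30 min break → 10 h 52 min
Total worked: 47 h 49 min = 2869 min.
Regular 44 h 0 min = 2640 min at €34.00/h; overtime 3 h 49 min = 229 min at €68.00/h.
Pay = (2640 × €34.00 + 229 × €68.00) ÷ 60 = €1755.53.

€1755.53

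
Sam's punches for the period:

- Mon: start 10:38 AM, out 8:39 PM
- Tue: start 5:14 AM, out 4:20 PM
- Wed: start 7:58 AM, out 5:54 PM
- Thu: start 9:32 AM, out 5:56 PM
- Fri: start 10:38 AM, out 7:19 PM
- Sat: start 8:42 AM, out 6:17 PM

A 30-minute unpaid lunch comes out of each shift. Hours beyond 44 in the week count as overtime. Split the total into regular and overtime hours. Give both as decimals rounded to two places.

Mon: 10:38 AM–8:39 PM = 10 h 1 min; less 30 min break → 9 h 31 min
Tue: 5:14 AM–4:20 PM = 11 h 6 min; less 30 min break → 10 h 36 min
Wed: 7:58 AM–5:54 PM = 9 h 56 min; less 30 min break → 9 h 26 min
Thu: 9:32 AM–5:56 PM = 8 h 24 min; less 30 min break → 7 h 54 min
Fri: 10:38 AM–7:19 PM = 8 h 41 min; less 30 min break → 8 h 11 min
Sat: 8:42 AM–6:17 PM = 9 h 35 min; less 30 min break → 9 h 5 min
Total worked: 54 h 43 min = 54.72 h.
Threshold 44 h → overtime 10 h 43 min, regular 44 h 0 min.

Regular 44.00 hours, overtime 10.72 hours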